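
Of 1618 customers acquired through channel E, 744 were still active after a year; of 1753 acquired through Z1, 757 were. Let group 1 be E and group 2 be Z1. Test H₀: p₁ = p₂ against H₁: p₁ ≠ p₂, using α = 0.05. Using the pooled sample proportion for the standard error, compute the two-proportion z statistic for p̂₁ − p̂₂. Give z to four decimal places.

p̂₁ = 744/1618 ≈ 0.4598269, p̂₂ = 757/1753 ≈ 0.4318311.
Pooled p̂ = (744+757)/(1618+1753) = 1501/3371 = 0.4452685.
SE = √(0.247004 × 0.0011885) = 0.0171337.
z = (0.4598269 − 0.4318311)/0.0171337 = 0.0279958/0.0171337 = 1.6340.
p-value = 2·P(Z > 1.634) ≈ 0.1023; since p > α = 0.05, fail to reject H₀.

z = 1.6340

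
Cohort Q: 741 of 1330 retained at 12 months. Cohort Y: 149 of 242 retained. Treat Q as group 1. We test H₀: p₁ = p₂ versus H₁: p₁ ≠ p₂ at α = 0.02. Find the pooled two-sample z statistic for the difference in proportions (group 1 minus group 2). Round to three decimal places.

z = -1.691

p̂₁ = 741/1330 = 0.55714, p̂₂ = 149/242 = 0.61570.
Pooled p̂ = (741+149)/(1330+242) = 890/1572 = 0.56616.
SE = √(p̂(1−p̂)(1/n₁+1/n₂)) = √(0.56616·0.43384·0.00488411) = √(0.00119965) = 0.03464.
z = (0.55714 − 0.61570)/0.03464 = -0.05856/0.03464 = -1.691.
Two-sided p-value ≈ 2·Φ(−1.691) = 0.0909. With α = 0.02, fail to reject H₀.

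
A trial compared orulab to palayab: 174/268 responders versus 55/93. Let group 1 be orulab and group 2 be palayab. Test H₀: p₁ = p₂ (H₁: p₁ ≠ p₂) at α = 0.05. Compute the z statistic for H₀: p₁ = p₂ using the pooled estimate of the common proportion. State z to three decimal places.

z = 0.998

p̂₁ = 174/268 ≈ 0.64925, p̂₂ = 55/93 ≈ 0.59140.
Pooled p̂ = (174+55)/(268+93) = 229/361 = 0.63435.
SE = √(p̂(1−p̂)(1/n₁+1/n₂)) = √(0.63435·0.36565·0.014484) = √(0.00335958) = 0.05796.
z = (0.64925 − 0.59140)/0.05796 = 0.05785/0.05796 = 0.998.
Two-sided p-value ≈ 2·Φ(−0.998) = 0.3182. With α = 0.05, fail to reject H₀.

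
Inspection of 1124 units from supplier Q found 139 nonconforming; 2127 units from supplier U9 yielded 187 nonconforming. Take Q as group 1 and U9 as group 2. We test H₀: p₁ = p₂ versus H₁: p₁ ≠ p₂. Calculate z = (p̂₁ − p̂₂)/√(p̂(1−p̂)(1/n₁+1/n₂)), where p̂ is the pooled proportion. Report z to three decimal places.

z = 3.227

p̂₁ = 139/1124 = 0.12367, p̂₂ = 187/2127 = 0.08792.
Pooled p̂ = (139+187)/(1124+2127) = 326/3251 = 0.10028.
SE = √(p̂(1−p̂)(1/n₁+1/n₂)) = √(0.10028·0.89972·0.00135983) = √(0.000122685) = 0.01108.
z = (0.12367 − 0.08792)/0.01108 = 0.03575/0.01108 = 3.227.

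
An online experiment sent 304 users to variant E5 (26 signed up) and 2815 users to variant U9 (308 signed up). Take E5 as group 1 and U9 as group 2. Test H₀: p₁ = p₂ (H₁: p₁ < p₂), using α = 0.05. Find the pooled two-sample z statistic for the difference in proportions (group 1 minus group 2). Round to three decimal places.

p̂₁ = 26/304 = 0.085526, p̂₂ = 308/2815 = 0.109414.
Pooled p̂ = (26+308)/(304+2815) = 334/3119 = 0.107086.
SE = √(p̂(1−p̂)(1/n₁+1/n₂)) = √(0.107086·0.892914·0.00364471) = √(0.000348501) = 0.018668.
z = (0.085526 − 0.109414)/0.018668 = -0.023888/0.018668 = -1.280.
p-value = P(Z < -1.280) ≈ 0.1003, so at α = 0.05 we fail to reject H₀.

z = -1.280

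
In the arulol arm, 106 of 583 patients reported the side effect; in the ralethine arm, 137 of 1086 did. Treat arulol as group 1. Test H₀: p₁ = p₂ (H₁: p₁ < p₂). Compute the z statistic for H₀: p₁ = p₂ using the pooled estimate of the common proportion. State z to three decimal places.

z = 3.074

p̂₁ = 106/583 = 0.18182, p̂₂ = 137/1086 = 0.12615.
Pooled p̂ = (106+137)/(583+1086) = 243/1669 = 0.14560.
SE = √(0.124398 × 0.00263608) = 0.01811.
z = (0.18182 − 0.12615)/0.01811 = 0.05567/0.01811 = 3.074.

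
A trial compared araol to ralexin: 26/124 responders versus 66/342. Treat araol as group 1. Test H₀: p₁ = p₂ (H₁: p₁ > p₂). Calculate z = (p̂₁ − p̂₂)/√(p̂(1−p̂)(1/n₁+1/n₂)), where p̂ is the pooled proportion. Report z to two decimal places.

p̂₁ = 26/124 = 0.2097, p̂₂ = 66/342 = 0.1930.
Pooled p̂ = (26+66)/(124+342) = 92/466 = 0.1974.
SE = √(0.158448 × 0.0109885) = 0.0417.
z = (0.2097 − 0.1930)/0.0417 = 0.0167/0.0417 = 0.40.

z = 0.40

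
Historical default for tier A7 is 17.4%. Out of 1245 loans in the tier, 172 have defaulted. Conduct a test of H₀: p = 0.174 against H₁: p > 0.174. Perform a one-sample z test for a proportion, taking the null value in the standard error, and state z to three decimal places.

z = -3.336

p̂ = 172/1245 ≈ 0.138153.
SE = √(p₀(1−p₀)/n) = √(0.14372/1245) = 0.010744.
z = (0.138153 − 0.174)/0.010744 = -0.035847/0.010744 = -3.336.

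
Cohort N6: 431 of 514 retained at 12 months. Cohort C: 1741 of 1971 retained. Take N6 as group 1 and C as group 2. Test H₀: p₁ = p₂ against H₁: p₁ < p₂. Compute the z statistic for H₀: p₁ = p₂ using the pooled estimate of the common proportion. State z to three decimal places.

p̂₁ = 431/514 ≈ 0.838521, p̂₂ = 1741/1971 ≈ 0.883308.
Pooled p̂ = (431+1741)/(514+1971) = 2172/2485 = 0.874044.
SE = √(0.110091 × 0.00245288) = 0.016433.
z = (0.838521 − 0.883308)/0.016433 = -0.044787/0.016433 = -2.725.
p-value = P(Z < -2.725) ≈ 0.0032.

z = -2.725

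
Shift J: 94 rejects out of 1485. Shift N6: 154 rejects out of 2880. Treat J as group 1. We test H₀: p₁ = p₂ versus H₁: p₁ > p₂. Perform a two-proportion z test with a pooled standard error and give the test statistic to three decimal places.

z = 1.329

p̂₁ = 94/1485 = 0.063300, p̂₂ = 154/2880 = 0.053472.
Pooled p̂ = (94+154)/(1485+2880) = 248/4365 = 0.056816.
SE = √(p̂(1−p̂)(1/n₁+1/n₂)) = √(0.056816·0.943184·0.00102062) = √(5.46927e-05) = 0.007395.
z = (0.063300 − 0.053472)/0.007395 = 0.009828/0.007395 = 1.329.
p-value = P(Z > 1.329) ≈ 0.0919.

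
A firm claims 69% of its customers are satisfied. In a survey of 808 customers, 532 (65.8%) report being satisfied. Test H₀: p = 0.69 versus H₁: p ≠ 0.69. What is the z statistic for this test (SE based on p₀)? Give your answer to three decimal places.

z = -1.941

p̂ = 532/808 = 0.65842.
Standard error under H₀: √(0.69×0.31/808) = 0.01627.
z = (0.65842 − 0.69)/0.01627 = -0.03158/0.01627 = -1.941.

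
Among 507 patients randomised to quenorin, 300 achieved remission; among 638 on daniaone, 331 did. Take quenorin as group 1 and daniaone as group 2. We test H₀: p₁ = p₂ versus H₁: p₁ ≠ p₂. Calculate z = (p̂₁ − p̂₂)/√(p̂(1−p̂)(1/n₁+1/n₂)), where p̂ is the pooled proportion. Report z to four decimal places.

z = 2.4637

p̂₁ = 300/507 ≈ 0.591716, p̂₂ = 331/638 ≈ 0.518809.
Pooled p̂ = (300+331)/(507+638) = 631/1145 = 0.551092.
SE = √(p̂(1−p̂)(1/n₁+1/n₂)) = √(0.551092·0.448908·0.00353978) = √(0.000875706) = 0.029592.
z = (0.591716 − 0.518809)/0.029592 = 0.072907/0.029592 = 2.4637.
p-value = 2·P(Z > 2.464) ≈ 0.0138.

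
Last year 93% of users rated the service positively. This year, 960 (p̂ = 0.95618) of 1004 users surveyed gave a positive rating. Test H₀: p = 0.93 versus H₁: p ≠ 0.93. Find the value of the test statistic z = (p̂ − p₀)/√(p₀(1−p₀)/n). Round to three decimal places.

p̂ = 960/1004 = 0.956175.
Under H₀, SE = √(0.93·0.07/1004) = √(6.48406e-05) = 0.008052.
z = (0.956175 − 0.93)/0.008052 = 0.026175/0.008052 = 3.251.
p-value = 2·P(Z > 3.251) ≈ 0.0012.

z = 3.251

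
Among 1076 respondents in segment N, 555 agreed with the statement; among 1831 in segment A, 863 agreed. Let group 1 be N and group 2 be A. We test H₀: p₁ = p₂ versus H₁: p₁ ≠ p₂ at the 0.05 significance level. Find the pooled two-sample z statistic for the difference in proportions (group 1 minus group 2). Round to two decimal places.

z = 2.32

p̂₁ = 555/1076 ≈ 0.5158, p̂₂ = 863/1831 ≈ 0.4713.
Pooled p̂ = (555+863)/(1076+1831) = 1418/2907 = 0.4878.
SE = √(p̂(1−p̂)(1/n₁+1/n₂)) = √(0.4878·0.5122·0.00147552) = √(0.000368659) = 0.0192.
z = (0.5158 − 0.4713)/0.0192 = 0.0445/0.0192 = 2.32.
p-value = 2·P(Z > 2.316) ≈ 0.0205; since p < α = 0.05, reject H₀.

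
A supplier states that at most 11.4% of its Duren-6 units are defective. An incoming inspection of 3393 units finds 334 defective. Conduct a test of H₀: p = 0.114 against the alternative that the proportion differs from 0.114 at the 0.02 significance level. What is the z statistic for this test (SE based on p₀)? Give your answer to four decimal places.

p̂ = 334/3393 = 0.098438.
SE = √(p₀(1−p₀)/n) = √(0.101/3393) = 0.005456.
z = (0.098438 − 0.114)/0.005456 = -0.015562/0.005456 = -2.8523.
Two-sided p-value ≈ 2·Φ(−2.852) = 0.0043. With α = 0.02, reject H₀.

z = -2.8523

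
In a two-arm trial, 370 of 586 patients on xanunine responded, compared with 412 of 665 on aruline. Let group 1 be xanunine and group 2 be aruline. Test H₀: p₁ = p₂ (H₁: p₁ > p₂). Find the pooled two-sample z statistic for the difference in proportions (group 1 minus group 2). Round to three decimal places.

z = 0.432

p̂₁ = 370/586 ≈ 0.63140, p̂₂ = 412/665 ≈ 0.61955.
Pooled p̂ = (370+412)/(586+665) = 782/1251 = 0.62510.
SE = √(p̂(1−p̂)(1/n₁+1/n₂)) = √(0.62510·0.37490·0.00321024) = √(0.000752321) = 0.02743.
z = (0.63140 − 0.61955)/0.02743 = 0.01185/0.02743 = 0.432.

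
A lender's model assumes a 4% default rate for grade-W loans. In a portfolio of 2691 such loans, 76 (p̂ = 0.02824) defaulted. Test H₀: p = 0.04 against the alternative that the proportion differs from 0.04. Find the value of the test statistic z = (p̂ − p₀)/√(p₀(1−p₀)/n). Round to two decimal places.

z = -3.11

p̂ = 76/2691 ≈ 0.0282.
Standard error under H₀: √(0.04×0.96/2691) = 0.0038.
z = (0.0282 − 0.04)/0.0038 = -0.0118/0.0038 = -3.11.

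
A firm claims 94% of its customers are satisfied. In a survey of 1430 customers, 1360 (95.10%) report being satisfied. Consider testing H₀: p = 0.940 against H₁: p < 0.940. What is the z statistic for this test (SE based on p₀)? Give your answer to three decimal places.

p̂ = 1360/1430 ≈ 0.951049.
Standard error under H₀: √(0.94×0.06/1430) = 0.006280.
z = (0.951049 − 0.94)/0.006280 = 0.011049/0.006280 = 1.759.
p-value = P(Z < 1.759) ≈ 0.9607.

z = 1.759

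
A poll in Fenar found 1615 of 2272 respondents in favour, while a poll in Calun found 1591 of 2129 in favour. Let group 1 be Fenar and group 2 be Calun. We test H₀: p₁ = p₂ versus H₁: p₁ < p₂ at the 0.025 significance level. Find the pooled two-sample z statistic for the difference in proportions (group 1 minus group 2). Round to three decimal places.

z = -2.719

p̂₁ = 1615/2272 ≈ 0.710827, p̂₂ = 1591/2129 ≈ 0.747299.
Pooled p̂ = (1615+1591)/(2272+2129) = 3206/4401 = 0.728471.
SE = √(0.197801 × 0.000909845) = 0.013415.
z = (0.710827 − 0.747299)/0.013415 = -0.036472/0.013415 = -2.719.
p-value = P(Z < -2.719) ≈ 0.0033, so at α = 0.025 we reject H₀.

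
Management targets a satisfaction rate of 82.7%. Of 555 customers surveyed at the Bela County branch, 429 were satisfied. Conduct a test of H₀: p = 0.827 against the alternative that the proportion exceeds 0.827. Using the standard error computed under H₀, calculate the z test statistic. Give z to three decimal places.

z = -3.365

p̂ = 429/555 = 0.772973.
Standard error under H₀: √(0.827×0.173/555) = 0.016056.
z = (0.772973 − 0.827)/0.016056 = -0.054027/0.016056 = -3.365.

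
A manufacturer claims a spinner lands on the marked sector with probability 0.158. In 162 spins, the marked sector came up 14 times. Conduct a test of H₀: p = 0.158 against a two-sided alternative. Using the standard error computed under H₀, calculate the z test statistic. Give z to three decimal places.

z = -2.498

p̂ = 14/162 = 0.08642.
Under H₀, SE = √(0.158·0.842/162) = √(0.00082121) = 0.02866.
z = (0.08642 − 0.158)/0.02866 = -0.07158/0.02866 = -2.498.
p-value = 2·P(Z > 2.498) ≈ 0.0125.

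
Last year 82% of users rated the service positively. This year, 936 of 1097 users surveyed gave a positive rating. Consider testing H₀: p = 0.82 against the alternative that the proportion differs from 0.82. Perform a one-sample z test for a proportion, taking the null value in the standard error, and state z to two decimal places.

p̂ = 936/1097 = 0.85324.
SE = √(p₀(1−p₀)/n) = √(0.1476/1097) = 0.01160.
z = (0.85324 − 0.82)/0.01160 = 0.03324/0.01160 = 2.87.

z = 2.87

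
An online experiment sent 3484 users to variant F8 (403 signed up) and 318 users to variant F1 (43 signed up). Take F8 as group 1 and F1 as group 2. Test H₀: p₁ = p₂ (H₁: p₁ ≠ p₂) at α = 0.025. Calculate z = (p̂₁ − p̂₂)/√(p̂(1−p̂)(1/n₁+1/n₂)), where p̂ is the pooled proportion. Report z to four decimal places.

z = -1.0370

p̂₁ = 403/3484 ≈ 0.115672, p̂₂ = 43/318 ≈ 0.135220.
Pooled p̂ = (403+43)/(3484+318) = 446/3802 = 0.117307.
SE = √(p̂(1−p̂)(1/n₁+1/n₂)) = √(0.117307·0.882693·0.00343168) = √(0.000355336) = 0.018850.
z = (0.115672 − 0.135220)/0.018850 = -0.019548/0.018850 = -1.0370.
p-value = 2·P(Z > 1.037) ≈ 0.2997. With α = 0.025, fail to reject H₀.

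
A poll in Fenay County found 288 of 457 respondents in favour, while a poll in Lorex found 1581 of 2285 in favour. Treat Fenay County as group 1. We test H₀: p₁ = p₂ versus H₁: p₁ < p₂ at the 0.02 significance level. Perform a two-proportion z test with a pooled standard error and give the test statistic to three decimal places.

z = -2.585

p̂₁ = 288/457 ≈ 0.63020, p̂₂ = 1581/2285 ≈ 0.69190.
Pooled p̂ = (288+1581)/(457+2285) = 1869/2742 = 0.68162.
SE = √(p̂(1−p̂)(1/n₁+1/n₂)) = √(0.68162·0.31838·0.00262582) = √(0.000569841) = 0.02387.
z = (0.63020 − 0.69190)/0.02387 = -0.06170/0.02387 = -2.585.
p-value = P(Z < -2.585) ≈ 0.0049. With α = 0.02, reject H₀.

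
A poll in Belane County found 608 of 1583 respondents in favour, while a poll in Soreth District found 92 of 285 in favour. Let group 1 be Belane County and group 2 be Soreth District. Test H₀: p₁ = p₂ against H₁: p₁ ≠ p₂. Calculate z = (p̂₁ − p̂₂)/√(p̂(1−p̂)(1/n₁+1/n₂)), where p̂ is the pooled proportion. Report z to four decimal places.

z = 1.9672

p̂₁ = 608/1583 ≈ 0.3840809, p̂₂ = 92/285 ≈ 0.3228070.
Pooled p̂ = (608+92)/(1583+285) = 700/1868 = 0.3747323.
SE = √(0.234308 × 0.00414048) = 0.0311472.
z = (0.3840809 − 0.3228070)/0.0311472 = 0.0612739/0.0311472 = 1.9672.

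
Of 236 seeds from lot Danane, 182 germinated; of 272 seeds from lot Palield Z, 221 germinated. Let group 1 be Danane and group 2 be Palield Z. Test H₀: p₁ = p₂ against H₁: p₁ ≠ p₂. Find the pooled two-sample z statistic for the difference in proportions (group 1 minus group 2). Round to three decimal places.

p̂₁ = 182/236 = 0.77119, p̂₂ = 221/272 = 0.81250.
Pooled p̂ = (182+221)/(236+272) = 403/508 = 0.79331.
SE = √(p̂(1−p̂)(1/n₁+1/n₂)) = √(0.79331·0.20669·0.00791376) = √(0.00129763) = 0.03602.
z = (0.77119 − 0.81250)/0.03602 = -0.04131/0.03602 = -1.147.

z = -1.147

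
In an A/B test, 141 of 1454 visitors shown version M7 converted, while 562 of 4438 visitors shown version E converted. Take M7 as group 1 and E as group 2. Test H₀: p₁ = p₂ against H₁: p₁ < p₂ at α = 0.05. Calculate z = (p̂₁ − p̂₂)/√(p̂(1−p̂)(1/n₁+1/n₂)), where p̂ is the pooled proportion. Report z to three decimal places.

p̂₁ = 141/1454 ≈ 0.096974, p̂₂ = 562/4438 ≈ 0.126634.
Pooled p̂ = (141+562)/(1454+4438) = 703/5892 = 0.119314.
SE = √(p̂(1−p̂)(1/n₁+1/n₂)) = √(0.119314·0.880686·0.000913085) = √(9.59455e-05) = 0.009795.
z = (0.096974 − 0.126634)/0.009795 = -0.029660/0.009795 = -3.028.
p-value = P(Z < -3.028) ≈ 0.0012. With α = 0.05, reject H₀.

z = -3.028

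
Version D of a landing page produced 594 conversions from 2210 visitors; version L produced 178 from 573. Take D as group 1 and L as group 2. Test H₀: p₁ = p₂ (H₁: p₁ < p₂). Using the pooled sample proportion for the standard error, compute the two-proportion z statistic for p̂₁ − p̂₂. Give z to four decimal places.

p̂₁ = 594/2210 = 0.268778, p̂₂ = 178/573 = 0.310646.
Pooled p̂ = (594+178)/(2210+573) = 772/2783 = 0.277398.
SE = √(0.200449 × 0.00219769) = 0.020989.
z = (0.268778 − 0.310646)/0.020989 = -0.041868/0.020989 = -1.9948.

z = -1.9948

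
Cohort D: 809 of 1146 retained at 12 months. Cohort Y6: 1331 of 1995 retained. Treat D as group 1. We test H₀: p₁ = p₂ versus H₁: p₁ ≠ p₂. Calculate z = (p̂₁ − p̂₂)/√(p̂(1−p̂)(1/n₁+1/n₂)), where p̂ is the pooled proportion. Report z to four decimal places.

p̂₁ = 809/1146 ≈ 0.7059337, p̂₂ = 1331/1995 ≈ 0.6671679.
Pooled p̂ = (809+1331)/(1146+1995) = 2140/3141 = 0.6813117.
SE = √(0.217126 × 0.00137385) = 0.0172713.
z = (0.7059337 − 0.6671679)/0.0172713 = 0.0387658/0.0172713 = 2.2445.
Two-sided p-value ≈ 2·Φ(−2.245) = 0.0248.

z = 2.2445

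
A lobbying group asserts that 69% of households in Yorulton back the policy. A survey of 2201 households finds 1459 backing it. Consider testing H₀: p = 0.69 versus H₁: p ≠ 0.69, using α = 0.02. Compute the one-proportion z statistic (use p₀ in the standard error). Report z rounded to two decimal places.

p̂ = 1459/2201 = 0.66288.
SE = √(p₀(1−p₀)/n) = √(0.2139/2201) = 0.00986.
z = (0.66288 − 0.69)/0.00986 = -0.02712/0.00986 = -2.75.
p-value = 2·P(Z > 2.751) ≈ 0.0059, so at α = 0.02 we reject H₀.

z = -2.75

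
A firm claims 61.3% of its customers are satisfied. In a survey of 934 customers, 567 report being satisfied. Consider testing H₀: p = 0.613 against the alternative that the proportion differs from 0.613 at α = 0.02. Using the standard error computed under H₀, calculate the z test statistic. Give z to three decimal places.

z = -0.372

p̂ = 567/934 = 0.60707.
Standard error under H₀: √(0.613×0.387/934) = 0.01594.
z = (0.60707 − 0.613)/0.01594 = -0.00593/0.01594 = -0.372.
Two-sided p-value ≈ 2·Φ(−0.372) = 0.7097, so at α = 0.02 we fail to reject H₀.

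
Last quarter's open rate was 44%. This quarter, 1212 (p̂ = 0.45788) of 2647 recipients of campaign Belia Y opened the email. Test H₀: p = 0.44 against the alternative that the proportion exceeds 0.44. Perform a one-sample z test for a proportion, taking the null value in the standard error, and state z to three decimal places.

p̂ = 1212/2647 = 0.45788.
SE = √(p₀(1−p₀)/n) = √(0.2464/2647) = 0.00965.
z = (0.45788 − 0.44)/0.00965 = 0.01788/0.00965 = 1.853.
p-value = P(Z > 1.853) ≈ 0.0319.

z = 1.853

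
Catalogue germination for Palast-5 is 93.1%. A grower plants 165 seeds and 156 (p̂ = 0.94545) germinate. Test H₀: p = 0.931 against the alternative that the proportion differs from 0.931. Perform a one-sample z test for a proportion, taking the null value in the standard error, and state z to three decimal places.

p̂ = 156/165 = 0.945455.
SE = √(p₀(1−p₀)/n) = √(0.064239/165) = 0.019731.
z = (0.945455 − 0.931)/0.019731 = 0.014455/0.019731 = 0.733.
Two-sided p-value ≈ 2·Φ(−0.733) = 0.4638.

z = 0.733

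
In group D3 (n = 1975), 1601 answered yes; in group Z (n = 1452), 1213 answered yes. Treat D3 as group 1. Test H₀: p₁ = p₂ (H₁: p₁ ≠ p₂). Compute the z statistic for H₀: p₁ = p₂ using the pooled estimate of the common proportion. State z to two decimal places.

p̂₁ = 1601/1975 ≈ 0.81063, p̂₂ = 1213/1452 ≈ 0.83540.
Pooled p̂ = (1601+1213)/(1975+1452) = 2814/3427 = 0.82113.
SE = √(p̂(1−p̂)(1/n₁+1/n₂)) = √(0.82113·0.17887·0.00119503) = √(0.000175524) = 0.01325.
z = (0.81063 − 0.83540)/0.01325 = -0.02477/0.01325 = -1.87.

z = -1.87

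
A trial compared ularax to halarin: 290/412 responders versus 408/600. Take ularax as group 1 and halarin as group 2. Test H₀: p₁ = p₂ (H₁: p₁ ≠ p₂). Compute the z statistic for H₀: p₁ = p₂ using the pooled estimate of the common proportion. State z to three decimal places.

z = 0.807

p̂₁ = 290/412 ≈ 0.70388, p̂₂ = 408/600 ≈ 0.68000.
Pooled p̂ = (290+408)/(412+600) = 698/1012 = 0.68972.
SE = √(0.214005 × 0.00409385) = 0.02960.
z = (0.70388 − 0.68000)/0.02960 = 0.02388/0.02960 = 0.807.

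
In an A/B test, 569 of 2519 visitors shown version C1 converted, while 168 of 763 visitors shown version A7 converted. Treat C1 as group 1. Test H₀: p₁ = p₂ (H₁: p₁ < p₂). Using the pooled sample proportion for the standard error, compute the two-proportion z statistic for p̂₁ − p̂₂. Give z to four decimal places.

z = 0.3305

p̂₁ = 569/2519 ≈ 0.225883, p̂₂ = 168/763 ≈ 0.220183.
Pooled p̂ = (569+168)/(2519+763) = 737/3282 = 0.224558.
SE = √(p̂(1−p̂)(1/n₁+1/n₂)) = √(0.224558·0.775442·0.0017076) = √(0.000297347) = 0.017244.
z = (0.225883 − 0.220183)/0.017244 = 0.005700/0.017244 = 0.3305.
p-value = P(Z < 0.331) ≈ 0.6295.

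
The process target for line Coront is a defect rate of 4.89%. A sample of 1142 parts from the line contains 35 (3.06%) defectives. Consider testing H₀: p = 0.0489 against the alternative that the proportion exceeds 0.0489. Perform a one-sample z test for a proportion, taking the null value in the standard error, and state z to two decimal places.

z = -2.86

p̂ = 35/1142 = 0.0306.
Under H₀, SE = √(0.0489·0.9511/1142) = √(4.07257e-05) = 0.0064.
z = (0.0306 − 0.0489)/0.0064 = -0.0183/0.0064 = -2.86.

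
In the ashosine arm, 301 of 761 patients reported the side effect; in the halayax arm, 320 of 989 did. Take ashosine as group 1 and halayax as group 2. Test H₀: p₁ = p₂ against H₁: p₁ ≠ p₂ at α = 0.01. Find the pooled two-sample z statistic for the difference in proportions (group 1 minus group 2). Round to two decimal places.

p̂₁ = 301/761 = 0.39553, p̂₂ = 320/989 = 0.32356.
Pooled p̂ = (301+320)/(761+989) = 621/1750 = 0.35486.
SE = √(p̂(1−p̂)(1/n₁+1/n₂)) = √(0.35486·0.64514·0.00232518) = √(0.000532312) = 0.02307.
z = (0.39553 − 0.32356)/0.02307 = 0.07197/0.02307 = 3.12.
Two-sided p-value ≈ 2·Φ(−3.120) = 0.0018, so at α = 0.01 we reject H₀.

z = 3.12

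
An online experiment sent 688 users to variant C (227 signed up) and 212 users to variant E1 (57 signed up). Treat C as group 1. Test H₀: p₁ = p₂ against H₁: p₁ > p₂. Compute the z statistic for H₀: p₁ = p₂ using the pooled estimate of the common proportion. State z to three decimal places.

p̂₁ = 227/688 ≈ 0.32994, p̂₂ = 57/212 ≈ 0.26887.
Pooled p̂ = (227+57)/(688+212) = 284/900 = 0.31556.
SE = √(0.21598 × 0.00617047) = 0.03651.
z = (0.32994 − 0.26887)/0.03651 = 0.06107/0.03651 = 1.673.
p-value = P(Z > 1.673) ≈ 0.0472.

z = 1.673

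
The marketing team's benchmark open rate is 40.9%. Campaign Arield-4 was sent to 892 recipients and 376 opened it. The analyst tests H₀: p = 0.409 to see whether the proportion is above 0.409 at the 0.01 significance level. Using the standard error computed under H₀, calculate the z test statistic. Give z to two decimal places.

z = 0.76

p̂ = 376/892 ≈ 0.4215.
SE = √(p₀(1−p₀)/n) = √(0.24172/892) = 0.0165.
z = (0.4215 − 0.409)/0.0165 = 0.0125/0.0165 = 0.76.
p-value = P(Z > 0.761) ≈ 0.2234, so at α = 0.01 we fail to reject H₀.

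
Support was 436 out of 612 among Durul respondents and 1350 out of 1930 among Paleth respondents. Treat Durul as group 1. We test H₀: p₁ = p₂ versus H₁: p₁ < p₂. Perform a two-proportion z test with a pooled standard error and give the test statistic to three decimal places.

z = 0.610

p̂₁ = 436/612 ≈ 0.71242, p̂₂ = 1350/1930 ≈ 0.69948.
Pooled p̂ = (436+1350)/(612+1930) = 1786/2542 = 0.70260.
SE = √(0.208955 × 0.00215212) = 0.02121.
z = (0.71242 − 0.69948)/0.02121 = 0.01294/0.02121 = 0.610.
p-value = P(Z < 0.610) ≈ 0.7291.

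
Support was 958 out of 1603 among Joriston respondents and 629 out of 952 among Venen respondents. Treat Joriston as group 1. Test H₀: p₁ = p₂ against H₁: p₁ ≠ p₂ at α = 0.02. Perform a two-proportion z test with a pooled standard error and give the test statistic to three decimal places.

z = -3.178

p̂₁ = 958/1603 ≈ 0.59763, p̂₂ = 629/952 ≈ 0.66071.
Pooled p̂ = (958+629)/(1603+952) = 1587/2555 = 0.62114.
SE = √(p̂(1−p̂)(1/n₁+1/n₂)) = √(0.62114·0.37886·0.00167425) = √(0.000393995) = 0.01985.
z = (0.59763 − 0.66071)/0.01985 = -0.06308/0.01985 = -3.178.
Two-sided p-value ≈ 2·Φ(−3.178) = 0.0015; since p < α = 0.02, reject H₀.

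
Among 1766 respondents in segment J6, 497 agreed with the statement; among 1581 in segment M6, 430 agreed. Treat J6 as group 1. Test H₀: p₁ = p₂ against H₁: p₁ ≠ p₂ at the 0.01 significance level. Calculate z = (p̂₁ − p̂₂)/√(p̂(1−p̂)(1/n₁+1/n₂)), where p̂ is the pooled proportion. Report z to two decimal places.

p̂₁ = 497/1766 ≈ 0.2814, p̂₂ = 430/1581 ≈ 0.2720.
Pooled p̂ = (497+430)/(1766+1581) = 927/3347 = 0.2770.
SE = √(p̂(1−p̂)(1/n₁+1/n₂)) = √(0.2770·0.7230·0.00119876) = √(0.000240058) = 0.0155.
z = (0.2814 − 0.2720)/0.0155 = 0.0094/0.0155 = 0.61.
Two-sided p-value ≈ 2·Φ(−0.610) = 0.5420. With α = 0.01, fail to reject H₀.

z = 0.61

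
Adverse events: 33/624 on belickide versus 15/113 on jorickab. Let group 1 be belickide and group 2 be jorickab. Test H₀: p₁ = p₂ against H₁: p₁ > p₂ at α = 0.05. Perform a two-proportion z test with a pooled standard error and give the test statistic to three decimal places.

z = -3.166

p̂₁ = 33/624 ≈ 0.052885, p̂₂ = 15/113 ≈ 0.132743.
Pooled p̂ = (33+15)/(624+113) = 48/737 = 0.065129.
SE = √(0.0608871 × 0.0104521) = 0.025227.
z = (0.052885 − 0.132743)/0.025227 = -0.079858/0.025227 = -3.166.
p-value = P(Z > -3.166) ≈ 0.9992, so at α = 0.05 we fail to reject H₀.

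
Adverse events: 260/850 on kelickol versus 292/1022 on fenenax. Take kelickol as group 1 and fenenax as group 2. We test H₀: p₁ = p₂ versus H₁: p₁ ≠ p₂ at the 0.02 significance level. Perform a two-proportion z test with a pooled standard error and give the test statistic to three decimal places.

z = 0.953

p̂₁ = 260/850 ≈ 0.30588, p̂₂ = 292/1022 ≈ 0.28571.
Pooled p̂ = (260+292)/(850+1022) = 552/1872 = 0.29487.
SE = √(0.207922 × 0.00215494) = 0.02117.
z = (0.30588 − 0.28571)/0.02117 = 0.02017/0.02117 = 0.953.
Two-sided p-value ≈ 2·Φ(−0.953) = 0.3407; since p > α = 0.02, fail to reject H₀.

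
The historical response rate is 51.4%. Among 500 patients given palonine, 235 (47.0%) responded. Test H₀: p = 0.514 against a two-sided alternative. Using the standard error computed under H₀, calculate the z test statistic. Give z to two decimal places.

z = -1.97

p̂ = 235/500 ≈ 0.47000.
Under H₀, SE = √(0.514·0.486/500) = √(0.000499608) = 0.02235.
z = (0.47000 − 0.514)/0.02235 = -0.04400/0.02235 = -1.97.
Two-sided p-value ≈ 2·Φ(−1.969) = 0.0490.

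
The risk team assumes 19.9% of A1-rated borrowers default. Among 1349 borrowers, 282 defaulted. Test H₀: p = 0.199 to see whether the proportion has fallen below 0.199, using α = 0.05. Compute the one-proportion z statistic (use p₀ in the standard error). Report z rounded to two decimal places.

p̂ = 282/1349 = 0.2090.
SE = √(p₀(1−p₀)/n) = √(0.1594/1349) = 0.0109.
z = (0.2090 − 0.199)/0.0109 = 0.0100/0.0109 = 0.92.
p-value = P(Z < 0.924) ≈ 0.8222, so at α = 0.05 we fail to reject H₀.

z = 0.92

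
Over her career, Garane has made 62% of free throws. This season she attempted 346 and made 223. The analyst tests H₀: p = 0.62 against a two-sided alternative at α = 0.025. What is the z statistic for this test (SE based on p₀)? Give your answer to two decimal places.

z = 0.94

p̂ = 223/346 = 0.6445.
SE = √(p₀(1−p₀)/n) = √(0.2356/346) = 0.0261.
z = (0.6445 − 0.62)/0.0261 = 0.0245/0.0261 = 0.94.
Two-sided p-value ≈ 2·Φ(−0.939) = 0.3476, so at α = 0.025 we fail to reject H₀.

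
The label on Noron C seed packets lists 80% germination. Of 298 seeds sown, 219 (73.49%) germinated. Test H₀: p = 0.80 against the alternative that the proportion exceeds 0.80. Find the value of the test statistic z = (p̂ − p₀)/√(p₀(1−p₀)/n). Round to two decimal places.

z = -2.81

p̂ = 219/298 ≈ 0.7349.
Standard error under H₀: √(0.8×0.2/298) = 0.0232.
z = (0.7349 − 0.8)/0.0232 = -0.0651/0.0232 = -2.81.
p-value = P(Z > -2.810) ≈ 0.9975.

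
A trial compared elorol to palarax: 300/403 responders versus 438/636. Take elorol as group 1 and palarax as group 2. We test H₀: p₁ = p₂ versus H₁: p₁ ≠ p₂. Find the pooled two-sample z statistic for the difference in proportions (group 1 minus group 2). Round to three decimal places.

z = 1.930

p̂₁ = 300/403 ≈ 0.74442, p̂₂ = 438/636 ≈ 0.68868.
Pooled p̂ = (300+438)/(403+636) = 738/1039 = 0.71030.
SE = √(p̂(1−p̂)(1/n₁+1/n₂)) = √(0.71030·0.28970·0.00405372) = √(0.000834152) = 0.02888.
z = (0.74442 − 0.68868)/0.02888 = 0.05574/0.02888 = 1.930.
p-value = 2·P(Z > 1.930) ≈ 0.0536.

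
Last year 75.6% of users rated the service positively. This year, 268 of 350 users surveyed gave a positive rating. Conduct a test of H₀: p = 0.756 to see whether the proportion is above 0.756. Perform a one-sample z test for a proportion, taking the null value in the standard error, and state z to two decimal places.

z = 0.42

p̂ = 268/350 ≈ 0.7657.
Standard error under H₀: √(0.756×0.244/350) = 0.0230.
z = (0.7657 − 0.756)/0.0230 = 0.0097/0.0230 = 0.42.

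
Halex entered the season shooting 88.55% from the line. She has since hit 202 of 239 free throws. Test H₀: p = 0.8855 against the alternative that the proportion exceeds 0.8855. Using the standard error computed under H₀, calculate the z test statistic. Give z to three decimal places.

z = -1.957

p̂ = 202/239 = 0.84519.
Standard error under H₀: √(0.8855×0.1145/239) = 0.02060.
z = (0.84519 − 0.8855)/0.02060 = -0.04031/0.02060 = -1.957.
p-value = P(Z > -1.957) ≈ 0.9748.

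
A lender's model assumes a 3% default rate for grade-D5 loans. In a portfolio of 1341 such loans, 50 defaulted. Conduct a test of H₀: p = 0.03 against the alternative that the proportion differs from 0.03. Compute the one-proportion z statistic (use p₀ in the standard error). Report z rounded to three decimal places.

z = 1.564

p̂ = 50/1341 ≈ 0.03729.
Standard error under H₀: √(0.03×0.97/1341) = 0.00466.
z = (0.03729 − 0.03)/0.00466 = 0.00729/0.00466 = 1.564.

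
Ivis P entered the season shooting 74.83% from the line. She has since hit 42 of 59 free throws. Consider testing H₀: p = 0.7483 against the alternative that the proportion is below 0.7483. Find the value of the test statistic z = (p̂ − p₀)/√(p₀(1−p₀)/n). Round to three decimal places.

z = -0.645

p̂ = 42/59 = 0.71186.
Under H₀, SE = √(0.7483·0.2517/59) = √(0.00319232) = 0.05650.
z = (0.71186 − 0.7483)/0.05650 = -0.03644/0.05650 = -0.645.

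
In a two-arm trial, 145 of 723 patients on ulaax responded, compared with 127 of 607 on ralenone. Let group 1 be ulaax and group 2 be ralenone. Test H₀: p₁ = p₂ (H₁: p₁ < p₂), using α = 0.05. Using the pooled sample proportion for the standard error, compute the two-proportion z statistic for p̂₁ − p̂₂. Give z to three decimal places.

z = -0.391

p̂₁ = 145/723 ≈ 0.20055, p̂₂ = 127/607 ≈ 0.20923.
Pooled p̂ = (145+127)/(723+607) = 272/1330 = 0.20451.
SE = √(0.162686 × 0.00303057) = 0.02220.
z = (0.20055 − 0.20923)/0.02220 = -0.00868/0.02220 = -0.391.
p-value = P(Z < -0.391) ≈ 0.3481. With α = 0.05, fail to reject H₀.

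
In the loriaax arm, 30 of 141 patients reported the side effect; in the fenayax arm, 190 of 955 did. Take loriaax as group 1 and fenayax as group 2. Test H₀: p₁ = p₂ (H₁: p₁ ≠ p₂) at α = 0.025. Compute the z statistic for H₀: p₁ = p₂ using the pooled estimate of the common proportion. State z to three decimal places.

p̂₁ = 30/141 = 0.21277, p̂₂ = 190/955 = 0.19895.
Pooled p̂ = (30+190)/(141+955) = 220/1096 = 0.20073.
SE = √(p̂(1−p̂)(1/n₁+1/n₂)) = √(0.20073·0.79927·0.00813932) = √(0.00130585) = 0.03614.
z = (0.21277 − 0.19895)/0.03614 = 0.01382/0.03614 = 0.382.
p-value = 2·P(Z > 0.382) ≈ 0.7023. With α = 0.025, fail to reject H₀.

z = 0.382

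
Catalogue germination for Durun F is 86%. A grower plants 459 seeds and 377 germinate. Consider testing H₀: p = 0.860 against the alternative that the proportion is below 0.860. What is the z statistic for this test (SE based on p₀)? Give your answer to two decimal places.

p̂ = 377/459 = 0.82135.
Standard error under H₀: √(0.86×0.14/459) = 0.01620.
z = (0.82135 − 0.86)/0.01620 = -0.03865/0.01620 = -2.39.
p-value = P(Z < -2.386) ≈ 0.0085.

z = -2.39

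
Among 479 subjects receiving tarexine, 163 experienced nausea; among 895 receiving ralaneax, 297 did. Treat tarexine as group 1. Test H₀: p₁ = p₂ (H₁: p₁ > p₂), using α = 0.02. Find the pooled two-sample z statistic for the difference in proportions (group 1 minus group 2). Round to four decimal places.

z = 0.3162

p̂₁ = 163/479 ≈ 0.340292, p̂₂ = 297/895 ≈ 0.331844.
Pooled p̂ = (163+297)/(479+895) = 460/1374 = 0.334789.
SE = √(0.222705 × 0.003205) = 0.026716.
z = (0.340292 − 0.331844)/0.026716 = 0.008448/0.026716 = 0.3162.
p-value = P(Z > 0.316) ≈ 0.3759, so at α = 0.02 we fail to reject H₀.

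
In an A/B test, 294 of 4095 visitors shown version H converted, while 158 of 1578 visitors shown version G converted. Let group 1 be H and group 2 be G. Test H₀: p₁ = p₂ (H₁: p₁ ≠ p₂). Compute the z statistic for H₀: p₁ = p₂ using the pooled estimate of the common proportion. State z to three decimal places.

p̂₁ = 294/4095 ≈ 0.071795, p̂₂ = 158/1578 ≈ 0.100127.
Pooled p̂ = (294+158)/(4095+1578) = 452/5673 = 0.079676.
SE = √(p̂(1−p̂)(1/n₁+1/n₂)) = √(0.079676·0.920324·0.000877914) = √(6.43752e-05) = 0.008023.
z = (0.071795 − 0.100127)/0.008023 = -0.028332/0.008023 = -3.531.

z = -3.531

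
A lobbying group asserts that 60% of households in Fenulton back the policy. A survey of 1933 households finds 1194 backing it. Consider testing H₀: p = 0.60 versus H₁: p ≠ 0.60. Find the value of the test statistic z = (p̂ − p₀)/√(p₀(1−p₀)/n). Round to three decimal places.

z = 1.588

p̂ = 1194/1933 = 0.61769.
Under H₀, SE = √(0.6·0.4/1933) = √(0.000124159) = 0.01114.
z = (0.61769 − 0.6)/0.01114 = 0.01769/0.01114 = 1.588.
p-value = 2·P(Z > 1.588) ≈ 0.1123.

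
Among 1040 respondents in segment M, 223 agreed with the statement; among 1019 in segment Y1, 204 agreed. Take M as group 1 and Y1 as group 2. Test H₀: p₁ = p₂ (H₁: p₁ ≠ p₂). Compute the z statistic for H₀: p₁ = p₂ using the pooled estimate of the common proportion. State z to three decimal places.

p̂₁ = 223/1040 ≈ 0.21442, p̂₂ = 204/1019 ≈ 0.20020.
Pooled p̂ = (223+204)/(1040+1019) = 427/2059 = 0.20738.
SE = √(p̂(1−p̂)(1/n₁+1/n₂)) = √(0.20738·0.79262·0.00194289) = √(0.000319363) = 0.01787.
z = (0.21442 − 0.20020)/0.01787 = 0.01422/0.01787 = 0.796.
Two-sided p-value ≈ 2·Φ(−0.796) = 0.4260.

z = 0.796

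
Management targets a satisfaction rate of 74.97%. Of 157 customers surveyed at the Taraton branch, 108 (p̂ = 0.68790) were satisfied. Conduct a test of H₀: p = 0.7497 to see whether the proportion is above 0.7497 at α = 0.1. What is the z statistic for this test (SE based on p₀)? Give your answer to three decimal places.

p̂ = 108/157 ≈ 0.68790.
Standard error under H₀: √(0.7497×0.2503/157) = 0.03457.
z = (0.68790 − 0.7497)/0.03457 = -0.06180/0.03457 = -1.788.
p-value = P(Z > -1.788) ≈ 0.9631, so at α = 0.1 we fail to reject H₀.

z = -1.788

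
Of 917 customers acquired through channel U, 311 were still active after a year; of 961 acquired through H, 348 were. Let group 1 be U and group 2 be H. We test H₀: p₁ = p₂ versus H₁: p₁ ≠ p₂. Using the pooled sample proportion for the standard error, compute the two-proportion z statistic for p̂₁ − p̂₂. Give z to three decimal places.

z = -1.043

p̂₁ = 311/917 = 0.33915, p̂₂ = 348/961 = 0.36212.
Pooled p̂ = (311+348)/(917+961) = 659/1878 = 0.35091.
SE = √(0.227771 × 0.0021311) = 0.02203.
z = (0.33915 − 0.36212)/0.02203 = -0.02297/0.02203 = -1.043.
Two-sided p-value ≈ 2·Φ(−1.043) = 0.2971.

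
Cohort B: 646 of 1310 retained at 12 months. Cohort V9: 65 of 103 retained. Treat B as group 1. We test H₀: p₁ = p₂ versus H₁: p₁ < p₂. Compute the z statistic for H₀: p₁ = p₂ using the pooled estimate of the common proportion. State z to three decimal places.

p̂₁ = 646/1310 ≈ 0.49313, p̂₂ = 65/103 ≈ 0.63107.
Pooled p̂ = (646+65)/(1310+103) = 711/1413 = 0.50318.
SE = √(p̂(1−p̂)(1/n₁+1/n₂)) = √(0.50318·0.49682·0.0104721) = √(0.00261792) = 0.05117.
z = (0.49313 − 0.63107)/0.05117 = -0.13794/0.05117 = -2.696.
p-value = P(Z < -2.696) ≈ 0.0035.

z = -2.696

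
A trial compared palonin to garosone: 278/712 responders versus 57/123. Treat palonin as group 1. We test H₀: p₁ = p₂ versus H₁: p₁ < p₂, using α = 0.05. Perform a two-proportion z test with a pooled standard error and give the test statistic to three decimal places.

z = -1.525

p̂₁ = 278/712 ≈ 0.390449, p̂₂ = 57/123 ≈ 0.463415.
Pooled p̂ = (278+57)/(712+123) = 335/835 = 0.401198.
SE = √(p̂(1−p̂)(1/n₁+1/n₂)) = √(0.401198·0.598802·0.00953458) = √(0.00229057) = 0.047860.
z = (0.390449 − 0.463415)/0.047860 = -0.072966/0.047860 = -1.525.
p-value = P(Z < -1.525) ≈ 0.0637. With α = 0.05, fail to reject H₀.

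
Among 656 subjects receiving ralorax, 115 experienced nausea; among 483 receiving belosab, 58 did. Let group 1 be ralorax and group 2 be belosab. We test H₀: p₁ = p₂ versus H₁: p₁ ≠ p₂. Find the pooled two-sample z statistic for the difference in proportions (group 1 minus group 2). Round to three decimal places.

p̂₁ = 115/656 = 0.17530, p̂₂ = 58/483 = 0.12008.
Pooled p̂ = (115+58)/(656+483) = 173/1139 = 0.15189.
SE = √(p̂(1−p̂)(1/n₁+1/n₂)) = √(0.15189·0.84811·0.00359478) = √(0.000463072) = 0.02152.
z = (0.17530 − 0.12008)/0.02152 = 0.05522/0.02152 = 2.566.

z = 2.566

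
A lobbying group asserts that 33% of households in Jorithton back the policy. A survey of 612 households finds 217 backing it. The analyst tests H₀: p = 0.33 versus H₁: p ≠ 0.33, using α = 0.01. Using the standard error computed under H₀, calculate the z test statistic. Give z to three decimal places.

p̂ = 217/612 ≈ 0.35458.
SE = √(p₀(1−p₀)/n) = √(0.2211/612) = 0.01901.
z = (0.35458 − 0.33)/0.01901 = 0.02458/0.01901 = 1.293.
Two-sided p-value ≈ 2·Φ(−1.293) = 0.1960; since p > α = 0.01, fail to reject H₀.

z = 1.293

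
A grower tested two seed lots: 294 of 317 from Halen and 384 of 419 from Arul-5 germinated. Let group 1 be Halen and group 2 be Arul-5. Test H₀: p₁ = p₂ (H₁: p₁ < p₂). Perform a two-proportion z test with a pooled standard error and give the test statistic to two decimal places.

p̂₁ = 294/317 ≈ 0.92744, p̂₂ = 384/419 ≈ 0.91647.
Pooled p̂ = (294+384)/(317+419) = 678/736 = 0.92120.
SE = √(0.0725942 × 0.00554121) = 0.02006.
z = (0.92744 − 0.91647)/0.02006 = 0.01097/0.02006 = 0.55.
p-value = P(Z < 0.547) ≈ 0.7079.

z = 0.55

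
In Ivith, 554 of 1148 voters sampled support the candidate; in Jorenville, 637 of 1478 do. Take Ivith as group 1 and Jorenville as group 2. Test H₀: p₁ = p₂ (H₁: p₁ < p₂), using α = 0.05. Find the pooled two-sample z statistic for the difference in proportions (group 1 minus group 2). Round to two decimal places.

z = 2.63

p̂₁ = 554/1148 ≈ 0.4826, p̂₂ = 637/1478 ≈ 0.4310.
Pooled p̂ = (554+637)/(1148+1478) = 1191/2626 = 0.4535.
SE = √(0.247842 × 0.00154767) = 0.0196.
z = (0.4826 − 0.4310)/0.0196 = 0.0516/0.0196 = 2.63.
p-value = P(Z < 2.634) ≈ 0.9958, so at α = 0.05 we fail to reject H₀.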